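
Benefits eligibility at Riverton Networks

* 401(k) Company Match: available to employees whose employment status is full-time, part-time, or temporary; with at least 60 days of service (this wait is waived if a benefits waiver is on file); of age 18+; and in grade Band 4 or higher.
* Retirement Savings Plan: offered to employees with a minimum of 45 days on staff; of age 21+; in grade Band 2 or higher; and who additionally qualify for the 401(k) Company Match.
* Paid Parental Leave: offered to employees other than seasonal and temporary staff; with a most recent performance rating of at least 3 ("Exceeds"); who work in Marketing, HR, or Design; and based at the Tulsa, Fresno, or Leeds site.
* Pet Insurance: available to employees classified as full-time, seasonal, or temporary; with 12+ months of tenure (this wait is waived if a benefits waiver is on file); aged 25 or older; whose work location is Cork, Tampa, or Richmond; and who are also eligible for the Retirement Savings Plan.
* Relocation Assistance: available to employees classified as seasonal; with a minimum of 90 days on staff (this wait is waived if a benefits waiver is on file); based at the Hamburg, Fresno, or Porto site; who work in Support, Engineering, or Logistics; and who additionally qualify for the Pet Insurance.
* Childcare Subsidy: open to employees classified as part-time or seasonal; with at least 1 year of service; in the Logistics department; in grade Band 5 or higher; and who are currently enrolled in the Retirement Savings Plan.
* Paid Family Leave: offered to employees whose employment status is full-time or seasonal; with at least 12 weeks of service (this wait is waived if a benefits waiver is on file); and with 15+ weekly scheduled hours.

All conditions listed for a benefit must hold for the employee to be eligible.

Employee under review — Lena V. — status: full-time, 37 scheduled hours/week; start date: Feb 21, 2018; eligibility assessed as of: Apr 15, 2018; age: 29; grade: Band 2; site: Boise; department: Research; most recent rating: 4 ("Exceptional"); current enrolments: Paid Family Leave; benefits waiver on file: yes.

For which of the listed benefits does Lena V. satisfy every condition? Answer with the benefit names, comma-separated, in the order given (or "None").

Paid Family Leave

Service from Feb 21, 2018 to Apr 15, 2018: 53 days.
401(k) Company Match — status full-time ✓; benefits waiver on file ✓; age 29 ≥ 18 ✓; grade Band 2 < Band 4 ✗ → not eligible.
Retirement Savings Plan — service 53 days ≥ 45 days ✓; age 29 ≥ 21 ✓; grade Band 2 ≥ Band 2 ✓; not eligible for 401(k) Company Match ✗ → not eligible.
Paid Parental Leave — status full-time ✓ (not excluded); rating 4 ≥ 3 ✓; dept Research ✗ → not eligible.
Pet Insurance — status full-time ✓; benefits waiver on file ✓; age 29 ≥ 25 ✓; site Boise ✗ (not Cork, Tampa, or Richmond) → not eligible.
Relocation Assistance — status full-time ✗ (requires seasonal) → not eligible.
Childcare Subsidy — status full-time ✗ (requires part-time or seasonal) → not eligible.
Paid Family Leave — status full-time ✓; benefits waiver on file ✓; 37 hrs/wk ≥ 15 ✓ → eligible.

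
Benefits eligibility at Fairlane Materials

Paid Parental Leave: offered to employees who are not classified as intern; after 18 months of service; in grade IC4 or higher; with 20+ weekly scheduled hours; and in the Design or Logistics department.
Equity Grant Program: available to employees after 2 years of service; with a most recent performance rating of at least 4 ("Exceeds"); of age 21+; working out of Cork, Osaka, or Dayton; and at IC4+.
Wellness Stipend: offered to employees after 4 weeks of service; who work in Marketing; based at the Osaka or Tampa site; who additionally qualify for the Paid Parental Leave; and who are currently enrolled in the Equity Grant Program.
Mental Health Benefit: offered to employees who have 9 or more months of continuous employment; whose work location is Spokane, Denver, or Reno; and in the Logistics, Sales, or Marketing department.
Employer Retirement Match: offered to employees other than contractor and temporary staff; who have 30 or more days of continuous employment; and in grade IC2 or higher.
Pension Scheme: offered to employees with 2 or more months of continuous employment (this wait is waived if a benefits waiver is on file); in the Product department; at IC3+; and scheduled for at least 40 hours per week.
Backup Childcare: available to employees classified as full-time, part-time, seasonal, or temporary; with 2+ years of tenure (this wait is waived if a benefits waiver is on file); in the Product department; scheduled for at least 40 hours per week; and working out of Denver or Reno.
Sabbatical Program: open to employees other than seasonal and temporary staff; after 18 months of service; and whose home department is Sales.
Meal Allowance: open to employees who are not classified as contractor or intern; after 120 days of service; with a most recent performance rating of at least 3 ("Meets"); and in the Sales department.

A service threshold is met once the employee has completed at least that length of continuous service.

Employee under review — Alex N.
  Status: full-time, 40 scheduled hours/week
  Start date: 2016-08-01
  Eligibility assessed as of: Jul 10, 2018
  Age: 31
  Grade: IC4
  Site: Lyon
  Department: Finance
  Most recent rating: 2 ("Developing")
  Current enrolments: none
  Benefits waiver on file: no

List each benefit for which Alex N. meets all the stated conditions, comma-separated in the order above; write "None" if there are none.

Employer Retirement Match

Service from 2016-08-01 to Jul 10, 2018: 708 days.
Paid Parental Leave — status full-time ✓ (not excluded); service 708 days ≥ 18 months (≈540 days) ✓; grade IC4 ≥ IC4 ✓; 40 hrs/wk ≥ 20 ✓; dept Finance ✗ → not eligible.
Equity Grant Program — service 708 days < 2 years (≈730 days) ✗ → not eligible.
Wellness Stipend — service 708 days ≥ 4 weeks (≈28 days) ✓; dept Finance ✗ → not eligible.
Mental Health Benefit — service 708 days ≥ 9 months (≈270 days) ✓; site Lyon ✗ (not Spokane, Denver, or Reno) → not eligible.
Employer Retirement Match — status full-time ✓ (not excluded); service 708 days ≥ 30 days ✓; grade IC4 ≥ IC2 ✓ → eligible.
Pension Scheme — no waiver, service 708 days ≥ 2 months (≈60 days) ✓; dept Finance ✗ → not eligible.
Backup Childcare — status full-time ✓; no waiver, service 708 days < 2 years (≈730 days) ✗ → not eligible.
Sabbatical Program — status full-time ✓ (not excluded); service 708 days ≥ 18 months (≈540 days) ✓; dept Finance ✗ → not eligible.
Meal Allowance — status full-time ✓ (not excluded); service 708 days ≥ 120 days ✓; rating 2 < 3 ✗ → not eligible.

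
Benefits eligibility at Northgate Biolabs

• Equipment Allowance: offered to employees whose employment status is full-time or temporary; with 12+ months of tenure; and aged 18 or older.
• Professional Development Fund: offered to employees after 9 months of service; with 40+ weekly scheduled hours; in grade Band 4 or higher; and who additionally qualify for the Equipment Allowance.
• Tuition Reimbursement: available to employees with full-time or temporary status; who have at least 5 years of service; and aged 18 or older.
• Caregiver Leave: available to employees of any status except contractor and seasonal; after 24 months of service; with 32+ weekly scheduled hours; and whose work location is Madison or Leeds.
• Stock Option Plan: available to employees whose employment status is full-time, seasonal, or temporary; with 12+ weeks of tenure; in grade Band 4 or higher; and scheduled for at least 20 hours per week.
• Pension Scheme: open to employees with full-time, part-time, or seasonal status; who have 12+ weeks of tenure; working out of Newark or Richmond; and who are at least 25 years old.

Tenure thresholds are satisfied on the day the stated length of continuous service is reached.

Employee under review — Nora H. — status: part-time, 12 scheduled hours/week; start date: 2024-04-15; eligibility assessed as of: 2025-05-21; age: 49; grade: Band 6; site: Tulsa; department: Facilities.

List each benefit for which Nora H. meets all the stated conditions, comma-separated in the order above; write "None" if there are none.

Service from 2024-04-15 to 2025-05-21: 401 days.
Equipment Allowance — status part-time ✗ (requires full-time or temporary) → not eligible.
Professional Development Fund — service 401 days ≥ 9 months (≈270 days) ✓; 12 hrs/wk < 40 ✗ → not eligible.
Tuition Reimbursement — status part-time ✗ (requires full-time or temporary) → not eligible.
Caregiver Leave — status part-time ✓ (not excluded); service 401 days < 24 months (≈720 days) ✗ → not eligible.
Stock Option Plan — status part-time ✗ (requires full-time, seasonal, or temporary) → not eligible.
Pension Scheme — status part-time ✓; service 401 days ≥ 12 weeks (≈84 days) ✓; site Tulsa ✗ (not Newark or Richmond) → not eligible.

None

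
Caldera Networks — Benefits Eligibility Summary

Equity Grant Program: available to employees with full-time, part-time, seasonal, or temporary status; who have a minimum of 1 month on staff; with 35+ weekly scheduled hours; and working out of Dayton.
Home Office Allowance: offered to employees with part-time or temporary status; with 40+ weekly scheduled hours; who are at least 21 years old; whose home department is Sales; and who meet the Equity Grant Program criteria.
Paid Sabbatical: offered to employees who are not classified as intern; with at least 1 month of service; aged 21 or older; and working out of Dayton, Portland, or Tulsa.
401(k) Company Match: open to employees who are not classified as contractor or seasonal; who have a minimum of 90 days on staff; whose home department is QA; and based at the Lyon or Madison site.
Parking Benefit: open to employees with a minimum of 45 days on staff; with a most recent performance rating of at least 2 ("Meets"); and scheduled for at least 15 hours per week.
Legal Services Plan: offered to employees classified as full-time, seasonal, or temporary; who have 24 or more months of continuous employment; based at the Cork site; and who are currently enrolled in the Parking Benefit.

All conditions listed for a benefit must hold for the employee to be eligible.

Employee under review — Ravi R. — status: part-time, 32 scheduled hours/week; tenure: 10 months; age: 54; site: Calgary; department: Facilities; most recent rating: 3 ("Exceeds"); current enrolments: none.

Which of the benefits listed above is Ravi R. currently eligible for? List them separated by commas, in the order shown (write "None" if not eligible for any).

Parking Benefit

Equity Grant Program — status part-time ✓; service 10 months ≥ 1 month ✓; 32 hrs/wk < 35 ✗ → not eligible.
Home Office Allowance — status part-time ✓; 32 hrs/wk < 40 ✗ → not eligible.
Paid Sabbatical — status part-time ✓ (not excluded); service 10 months ≥ 1 month ✓; age 54 ≥ 21 ✓; site Calgary ✗ (not Dayton, Portland, or Tulsa) → not eligible.
401(k) Company Match — status part-time ✓ (not excluded); service 10 months ≥ 90 days ✓; dept Facilities ✗ → not eligible.
Parking Benefit — service 10 months ≥ 45 days ✓; rating 3 ≥ 2 ✓; 32 hrs/wk ≥ 15 ✓ → eligible.
Legal Services Plan — status part-time ✗ (requires full-time, seasonal, or temporary) → not eligible.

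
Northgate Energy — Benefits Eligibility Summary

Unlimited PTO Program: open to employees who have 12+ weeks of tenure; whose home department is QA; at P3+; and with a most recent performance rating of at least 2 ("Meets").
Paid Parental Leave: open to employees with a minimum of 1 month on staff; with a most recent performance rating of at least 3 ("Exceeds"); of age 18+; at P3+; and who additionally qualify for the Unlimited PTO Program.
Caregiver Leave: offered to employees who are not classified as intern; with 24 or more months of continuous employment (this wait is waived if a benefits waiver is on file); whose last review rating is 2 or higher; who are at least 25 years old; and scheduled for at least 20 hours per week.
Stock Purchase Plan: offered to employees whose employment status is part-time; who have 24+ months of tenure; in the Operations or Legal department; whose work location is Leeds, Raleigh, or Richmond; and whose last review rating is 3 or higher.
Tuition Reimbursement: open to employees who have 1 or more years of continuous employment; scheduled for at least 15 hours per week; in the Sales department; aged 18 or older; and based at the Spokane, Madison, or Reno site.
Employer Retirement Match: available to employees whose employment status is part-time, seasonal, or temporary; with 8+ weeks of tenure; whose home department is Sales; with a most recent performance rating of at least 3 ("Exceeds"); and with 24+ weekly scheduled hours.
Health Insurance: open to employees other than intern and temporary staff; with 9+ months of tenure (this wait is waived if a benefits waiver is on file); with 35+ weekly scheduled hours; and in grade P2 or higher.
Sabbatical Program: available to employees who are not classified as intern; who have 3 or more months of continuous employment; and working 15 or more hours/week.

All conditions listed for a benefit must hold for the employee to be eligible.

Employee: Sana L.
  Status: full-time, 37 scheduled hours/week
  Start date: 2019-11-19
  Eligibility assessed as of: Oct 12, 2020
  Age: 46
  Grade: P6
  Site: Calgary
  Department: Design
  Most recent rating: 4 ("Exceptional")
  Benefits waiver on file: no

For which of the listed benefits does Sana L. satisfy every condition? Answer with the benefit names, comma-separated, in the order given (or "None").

Health Insurance, Sabbatical Program

Service from 2019-11-19 to Oct 12, 2020: 328 days.
Unlimited PTO Program — service 328 days ≥ 12 weeks (≈84 days) ✓; dept Design ✗ → not eligible.
Paid Parental Leave — service 328 days ≥ 1 month (≈30 days) ✓; rating 4 ≥ 3 ✓; age 46 ≥ 18 ✓; grade P6 ≥ P3 ✓; not eligible for Unlimited PTO Program ✗ → not eligible.
Caregiver Leave — status full-time ✓ (not excluded); no waiver, service 328 days < 24 months (≈720 days) ✗ → not eligible.
Stock Purchase Plan — status full-time ✗ (requires part-time) → not eligible.
Tuition Reimbursement — service 328 days < 1 year (≈365 days) ✗ → not eligible.
Employer Retirement Match — status full-time ✗ (requires part-time, seasonal, or temporary) → not eligible.
Health Insurance — status full-time ✓ (not excluded); no waiver, service 328 days ≥ 9 months (≈270 days) ✓; 37 hrs/wk ≥ 35 ✓; grade P6 ≥ P2 ✓ → eligible.
Sabbatical Program — status full-time ✓ (not excluded); service 328 days ≥ 3 months (≈90 days) ✓; 37 hrs/wk ≥ 15 ✓ → eligible.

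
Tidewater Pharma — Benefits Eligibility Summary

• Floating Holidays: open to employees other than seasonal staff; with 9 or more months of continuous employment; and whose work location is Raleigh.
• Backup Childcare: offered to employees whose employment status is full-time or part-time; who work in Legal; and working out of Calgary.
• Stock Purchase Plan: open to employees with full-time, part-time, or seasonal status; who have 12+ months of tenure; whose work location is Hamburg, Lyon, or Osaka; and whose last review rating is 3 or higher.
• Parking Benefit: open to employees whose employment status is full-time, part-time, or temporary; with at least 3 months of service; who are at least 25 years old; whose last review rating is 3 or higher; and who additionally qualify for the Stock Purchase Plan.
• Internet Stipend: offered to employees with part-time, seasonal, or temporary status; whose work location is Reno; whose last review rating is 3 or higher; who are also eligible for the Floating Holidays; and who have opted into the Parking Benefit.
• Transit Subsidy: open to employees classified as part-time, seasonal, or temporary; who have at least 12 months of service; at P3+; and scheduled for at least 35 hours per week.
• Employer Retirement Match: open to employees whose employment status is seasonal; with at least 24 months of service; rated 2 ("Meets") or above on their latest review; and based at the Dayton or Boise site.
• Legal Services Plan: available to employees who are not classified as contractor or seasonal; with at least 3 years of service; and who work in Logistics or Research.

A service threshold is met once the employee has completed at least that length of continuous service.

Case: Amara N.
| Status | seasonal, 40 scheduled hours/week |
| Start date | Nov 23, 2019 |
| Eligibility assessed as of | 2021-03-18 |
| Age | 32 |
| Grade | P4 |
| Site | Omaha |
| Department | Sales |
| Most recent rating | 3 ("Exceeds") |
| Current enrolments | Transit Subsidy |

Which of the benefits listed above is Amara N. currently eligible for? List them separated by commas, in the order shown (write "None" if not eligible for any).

Transit Subsidy

Service from Nov 23, 2019 to 2021-03-18: 481 days.
Floating Holidays — status seasonal ✗ (excluded) → not eligible.
Backup Childcare — status seasonal ✗ (requires full-time or part-time) → not eligible.
Stock Purchase Plan — status seasonal ✓; service 481 days ≥ 12 months (≈360 days) ✓; site Omaha ✗ (not Hamburg, Lyon, or Osaka) → not eligible.
Parking Benefit — status seasonal ✗ (requires full-time, part-time, or temporary) → not eligible.
Internet Stipend — status seasonal ✓; site Omaha ✗ (not Reno) → not eligible.
Transit Subsidy — status seasonal ✓; service 481 days ≥ 12 months (≈360 days) ✓; grade P4 ≥ P3 ✓; 40 hrs/wk ≥ 35 ✓ → eligible.
Employer Retirement Match — status seasonal ✓; service 481 days < 24 months (≈720 days) ✗ → not eligible.
Legal Services Plan — status seasonal ✗ (excluded) → not eligible.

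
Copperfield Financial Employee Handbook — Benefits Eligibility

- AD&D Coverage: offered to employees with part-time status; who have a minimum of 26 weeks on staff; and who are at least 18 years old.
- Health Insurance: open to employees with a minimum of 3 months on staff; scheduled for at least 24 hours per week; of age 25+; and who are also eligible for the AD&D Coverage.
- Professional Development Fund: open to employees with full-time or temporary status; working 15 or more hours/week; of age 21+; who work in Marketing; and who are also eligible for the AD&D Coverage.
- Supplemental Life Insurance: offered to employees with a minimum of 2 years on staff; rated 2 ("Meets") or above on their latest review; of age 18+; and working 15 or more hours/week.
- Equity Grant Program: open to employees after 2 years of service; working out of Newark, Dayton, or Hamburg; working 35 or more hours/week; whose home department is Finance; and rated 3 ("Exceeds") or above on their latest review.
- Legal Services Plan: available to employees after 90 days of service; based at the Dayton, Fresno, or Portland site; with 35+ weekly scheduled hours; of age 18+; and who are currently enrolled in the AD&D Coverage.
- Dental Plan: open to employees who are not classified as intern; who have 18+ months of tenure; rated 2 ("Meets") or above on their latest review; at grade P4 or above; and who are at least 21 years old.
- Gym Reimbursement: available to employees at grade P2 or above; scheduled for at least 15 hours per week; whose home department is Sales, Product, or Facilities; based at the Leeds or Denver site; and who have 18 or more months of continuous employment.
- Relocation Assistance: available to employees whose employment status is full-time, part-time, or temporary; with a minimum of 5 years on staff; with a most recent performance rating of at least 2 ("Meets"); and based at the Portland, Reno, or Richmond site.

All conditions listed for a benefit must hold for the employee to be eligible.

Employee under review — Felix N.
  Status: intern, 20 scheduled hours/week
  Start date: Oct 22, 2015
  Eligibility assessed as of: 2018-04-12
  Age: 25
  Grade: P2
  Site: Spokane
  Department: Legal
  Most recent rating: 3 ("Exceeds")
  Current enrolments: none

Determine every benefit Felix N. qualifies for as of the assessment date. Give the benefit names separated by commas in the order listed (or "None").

Service from Oct 22, 2015 to 2018-04-12: 903 days.
AD&D Coverage — status intern ✗ (requires part-time) → not eligible.
Health Insurance — service 903 days ≥ 3 months (≈90 days) ✓; 20 hrs/wk < 24 ✗ → not eligible.
Professional Development Fund — status intern ✗ (requires full-time or temporary) → not eligible.
Supplemental Life Insurance — service 903 days ≥ 2 years (≈730 days) ✓; rating 3 ≥ 2 ✓; age 25 ≥ 18 ✓; 20 hrs/wk ≥ 15 ✓ → eligible.
Equity Grant Program — service 903 days ≥ 2 years (≈730 days) ✓; site Spokane ✗ (not Newark, Dayton, or Hamburg) → not eligible.
Legal Services Plan — service 903 days ≥ 90 days ✓; site Spokane ✗ (not Dayton, Fresno, or Portland) → not eligible.
Dental Plan — status intern ✗ (excluded) → not eligible.
Gym Reimbursement — grade P2 ≥ P2 ✓; 20 hrs/wk ≥ 15 ✓; dept Legal ✗ → not eligible.
Relocation Assistance — status intern ✗ (requires full-time, part-time, or temporary) → not eligible.

Supplemental Life Insurance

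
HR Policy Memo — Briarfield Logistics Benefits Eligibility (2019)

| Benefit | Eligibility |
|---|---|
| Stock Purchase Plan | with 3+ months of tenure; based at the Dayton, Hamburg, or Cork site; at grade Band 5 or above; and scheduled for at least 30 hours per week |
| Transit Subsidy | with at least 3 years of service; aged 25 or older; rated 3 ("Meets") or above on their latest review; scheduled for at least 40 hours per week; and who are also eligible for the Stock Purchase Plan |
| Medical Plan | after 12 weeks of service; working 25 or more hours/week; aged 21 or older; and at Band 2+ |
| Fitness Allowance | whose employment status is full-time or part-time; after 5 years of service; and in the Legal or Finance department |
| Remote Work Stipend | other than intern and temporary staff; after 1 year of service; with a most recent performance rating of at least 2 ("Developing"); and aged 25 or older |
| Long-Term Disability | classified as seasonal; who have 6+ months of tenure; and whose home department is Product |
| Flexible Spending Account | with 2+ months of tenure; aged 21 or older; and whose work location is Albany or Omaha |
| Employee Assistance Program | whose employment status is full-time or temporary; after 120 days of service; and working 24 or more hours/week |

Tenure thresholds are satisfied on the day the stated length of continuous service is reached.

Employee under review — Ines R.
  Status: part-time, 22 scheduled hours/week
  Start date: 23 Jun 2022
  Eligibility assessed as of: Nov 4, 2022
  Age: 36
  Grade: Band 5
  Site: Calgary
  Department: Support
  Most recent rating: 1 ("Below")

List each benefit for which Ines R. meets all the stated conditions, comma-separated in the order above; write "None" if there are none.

Service from 23 Jun 2022 to Nov 4, 2022: 134 days.
Stock Purchase Plan — service 134 days ≥ 3 months (≈90 days) ✓; site Calgary ✗ (not Dayton, Hamburg, or Cork) → not eligible.
Transit Subsidy — service 134 days < 3 years (≈1095 days) ✗ → not eligible.
Medical Plan — service 134 days ≥ 12 weeks (≈84 days) ✓; 22 hrs/wk < 25 ✗ → not eligible.
Fitness Allowance — status part-time ✓; service 134 days < 5 years (≈1825 days) ✗ → not eligible.
Remote Work Stipend — status part-time ✓ (not excluded); service 134 days < 1 year (≈365 days) ✗ → not eligible.
Long-Term Disability — status part-time ✗ (requires seasonal) → not eligible.
Flexible Spending Account — service 134 days ≥ 2 months (≈60 days) ✓; age 36 ≥ 21 ✓; site Calgary ✗ (not Albany or Omaha) → not eligible.
Employee Assistance Program — status part-time ✗ (requires full-time or temporary) → not eligible.

None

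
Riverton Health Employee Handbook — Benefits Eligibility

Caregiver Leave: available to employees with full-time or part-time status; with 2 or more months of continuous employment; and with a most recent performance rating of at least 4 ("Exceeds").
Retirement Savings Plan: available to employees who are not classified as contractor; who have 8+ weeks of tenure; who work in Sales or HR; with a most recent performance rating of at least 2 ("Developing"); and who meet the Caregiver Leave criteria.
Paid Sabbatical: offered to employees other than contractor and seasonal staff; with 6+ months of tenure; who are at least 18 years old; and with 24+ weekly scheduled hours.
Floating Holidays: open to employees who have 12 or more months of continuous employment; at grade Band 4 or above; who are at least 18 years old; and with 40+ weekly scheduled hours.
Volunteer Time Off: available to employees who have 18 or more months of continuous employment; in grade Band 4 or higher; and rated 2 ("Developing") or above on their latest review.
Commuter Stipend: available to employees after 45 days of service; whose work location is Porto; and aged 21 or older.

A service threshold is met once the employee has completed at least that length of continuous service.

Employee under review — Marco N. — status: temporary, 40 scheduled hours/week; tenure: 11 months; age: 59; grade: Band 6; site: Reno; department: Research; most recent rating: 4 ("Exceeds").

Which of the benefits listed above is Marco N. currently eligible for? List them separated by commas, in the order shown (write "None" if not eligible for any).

Caregiver Leave — status temporary ✗ (requires full-time or part-time) → not eligible.
Retirement Savings Plan — status temporary ✓ (not excluded); service 11 months ≥ 8 weeks (≈56 days) ✓; dept Research ✗ → not eligible.
Paid Sabbatical — status temporary ✓ (not excluded); service 11 months ≥ 6 months ✓; age 59 ≥ 18 ✓; 40 hrs/wk ≥ 24 ✓ → eligible.
Floating Holidays — service 11 months < 12 months ✗ → not eligible.
Volunteer Time Off — service 11 months < 18 months ✗ → not eligible.
Commuter Stipend — service 11 months ≥ 45 days ✓; site Reno ✗ (not Porto) → not eligible.

Paid Sabbatical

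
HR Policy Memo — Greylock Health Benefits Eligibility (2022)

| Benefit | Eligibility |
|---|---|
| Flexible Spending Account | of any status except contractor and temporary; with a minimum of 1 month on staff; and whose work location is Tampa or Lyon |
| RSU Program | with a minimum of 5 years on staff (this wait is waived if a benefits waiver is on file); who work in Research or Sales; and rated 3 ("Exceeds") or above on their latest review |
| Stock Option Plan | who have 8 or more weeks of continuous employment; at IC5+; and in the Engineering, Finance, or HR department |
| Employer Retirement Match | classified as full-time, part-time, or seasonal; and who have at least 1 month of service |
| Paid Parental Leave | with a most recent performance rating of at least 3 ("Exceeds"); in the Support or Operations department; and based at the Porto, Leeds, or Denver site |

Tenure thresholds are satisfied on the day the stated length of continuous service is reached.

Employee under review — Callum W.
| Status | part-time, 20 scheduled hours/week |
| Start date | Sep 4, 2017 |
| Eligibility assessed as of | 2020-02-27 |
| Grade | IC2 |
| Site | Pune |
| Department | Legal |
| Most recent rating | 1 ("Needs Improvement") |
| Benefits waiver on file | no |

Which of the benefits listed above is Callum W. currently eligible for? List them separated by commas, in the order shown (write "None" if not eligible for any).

Service from Sep 4, 2017 to 2020-02-27: 906 days.
Flexible Spending Account — status part-time ✓ (not excluded); service 906 days ≥ 1 month (≈30 days) ✓; site Pune ✗ (not Tampa or Lyon) → not eligible.
RSU Program — no waiver, service 906 days < 5 years (≈1825 days) ✗ → not eligible.
Stock Option Plan — service 906 days ≥ 8 weeks (≈56 days) ✓; grade IC2 < IC5 ✗ → not eligible.
Employer Retirement Match — status part-time ✓; service 906 days ≥ 1 month (≈30 days) ✓ → eligible.
Paid Parental Leave — rating 1 < 3 ✗ → not eligible.

Employer Retirement Match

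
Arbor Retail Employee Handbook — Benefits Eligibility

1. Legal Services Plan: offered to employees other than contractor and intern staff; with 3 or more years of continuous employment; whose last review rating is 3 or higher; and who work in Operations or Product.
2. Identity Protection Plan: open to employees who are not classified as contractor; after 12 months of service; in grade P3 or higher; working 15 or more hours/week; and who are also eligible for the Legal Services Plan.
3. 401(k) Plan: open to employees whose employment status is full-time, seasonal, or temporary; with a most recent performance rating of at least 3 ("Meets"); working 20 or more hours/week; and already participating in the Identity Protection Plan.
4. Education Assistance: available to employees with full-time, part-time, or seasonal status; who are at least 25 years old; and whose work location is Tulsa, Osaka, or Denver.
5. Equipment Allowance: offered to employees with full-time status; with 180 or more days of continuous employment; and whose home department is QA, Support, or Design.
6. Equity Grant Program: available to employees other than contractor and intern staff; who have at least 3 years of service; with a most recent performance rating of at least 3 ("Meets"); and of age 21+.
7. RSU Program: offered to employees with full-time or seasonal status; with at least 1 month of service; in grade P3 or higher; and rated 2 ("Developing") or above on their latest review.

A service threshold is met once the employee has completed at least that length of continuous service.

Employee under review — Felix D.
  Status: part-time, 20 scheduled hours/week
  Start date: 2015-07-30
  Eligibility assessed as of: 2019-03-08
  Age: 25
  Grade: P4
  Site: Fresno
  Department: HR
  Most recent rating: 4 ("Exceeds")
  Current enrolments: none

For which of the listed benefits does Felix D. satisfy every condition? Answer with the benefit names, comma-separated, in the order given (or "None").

Equity Grant Program

Service from 2015-07-30 to 2019-03-08: 1317 days.
Legal Services Plan — status part-time ✓ (not excluded); service 1317 days ≥ 3 years (≈1095 days) ✓; rating 4 ≥ 3 ✓; dept HR ✗ → not eligible.
Identity Protection Plan — status part-time ✓ (not excluded); service 1317 days ≥ 12 months (≈360 days) ✓; grade P4 ≥ P3 ✓; 20 hrs/wk ≥ 15 ✓; not eligible for Legal Services Plan ✗ → not eligible.
401(k) Plan — status part-time ✗ (requires full-time, seasonal, or temporary) → not eligible.
Education Assistance — status part-time ✓; age 25 ≥ 25 ✓; site Fresno ✗ (not Tulsa, Osaka, or Denver) → not eligible.
Equipment Allowance — status part-time ✗ (requires full-time) → not eligible.
Equity Grant Program — status part-time ✓ (not excluded); service 1317 days ≥ 3 years (≈1095 days) ✓; rating 4 ≥ 3 ✓; age 25 ≥ 21 ✓ → eligible.
RSU Program — status part-time ✗ (requires full-time or seasonal) → not eligible.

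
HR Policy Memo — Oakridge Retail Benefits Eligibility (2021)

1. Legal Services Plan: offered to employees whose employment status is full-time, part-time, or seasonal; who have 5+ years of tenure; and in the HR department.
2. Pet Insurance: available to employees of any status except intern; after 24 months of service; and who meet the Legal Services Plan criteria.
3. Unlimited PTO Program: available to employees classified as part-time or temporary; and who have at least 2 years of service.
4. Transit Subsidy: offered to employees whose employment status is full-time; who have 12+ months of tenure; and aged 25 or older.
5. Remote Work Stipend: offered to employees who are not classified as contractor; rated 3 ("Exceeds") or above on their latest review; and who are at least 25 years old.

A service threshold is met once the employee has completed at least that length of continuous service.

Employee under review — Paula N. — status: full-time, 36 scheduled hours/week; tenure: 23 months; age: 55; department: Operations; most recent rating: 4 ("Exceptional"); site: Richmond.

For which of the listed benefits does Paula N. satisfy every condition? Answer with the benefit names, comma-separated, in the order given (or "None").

Transit Subsidy, Remote Work Stipend

Legal Services Plan — status full-time ✓; service 23 months < 5 years (≈1825 days) ✗ → not eligible.
Pet Insurance — status full-time ✓ (not excluded); service 23 months < 24 months ✗ → not eligible.
Unlimited PTO Program — status full-time ✗ (requires part-time or temporary) → not eligible.
Transit Subsidy — status full-time ✓; service 23 months ≥ 12 months ✓; age 55 ≥ 25 ✓ → eligible.
Remote Work Stipend — status full-time ✓ (not excluded); rating 4 ≥ 3 ✓; age 55 ≥ 25 ✓ → eligible.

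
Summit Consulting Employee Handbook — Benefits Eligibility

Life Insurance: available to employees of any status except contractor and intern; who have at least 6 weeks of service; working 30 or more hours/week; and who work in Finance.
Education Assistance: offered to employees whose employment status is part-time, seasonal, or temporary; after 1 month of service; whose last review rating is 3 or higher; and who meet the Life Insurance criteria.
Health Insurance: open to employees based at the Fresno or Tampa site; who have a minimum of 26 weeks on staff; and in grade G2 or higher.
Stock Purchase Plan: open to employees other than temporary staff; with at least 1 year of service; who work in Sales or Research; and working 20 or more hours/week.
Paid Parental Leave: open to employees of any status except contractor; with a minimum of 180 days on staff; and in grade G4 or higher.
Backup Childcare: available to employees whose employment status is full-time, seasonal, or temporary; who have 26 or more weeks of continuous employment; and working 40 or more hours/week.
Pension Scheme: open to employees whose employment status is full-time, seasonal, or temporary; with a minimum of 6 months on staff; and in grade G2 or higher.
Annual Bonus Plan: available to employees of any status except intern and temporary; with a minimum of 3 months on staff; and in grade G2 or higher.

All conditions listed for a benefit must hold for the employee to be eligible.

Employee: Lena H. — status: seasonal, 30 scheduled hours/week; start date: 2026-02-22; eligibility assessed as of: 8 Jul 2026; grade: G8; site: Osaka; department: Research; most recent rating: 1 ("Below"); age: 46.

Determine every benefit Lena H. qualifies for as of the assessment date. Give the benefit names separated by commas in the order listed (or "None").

Service from 2026-02-22 to 8 Jul 2026: 136 days.
Life Insurance — status seasonal ✓ (not excluded); service 136 days ≥ 6 weeks (≈42 days) ✓; 30 hrs/wk ≥ 30 ✓; dept Research ✗ → not eligible.
Education Assistance — status seasonal ✓; service 136 days ≥ 1 month (≈30 days) ✓; rating 1 < 3 ✗ → not eligible.
Health Insurance — site Osaka ✗ (not Fresno or Tampa) → not eligible.
Stock Purchase Plan — status seasonal ✓ (not excluded); service 136 days < 1 year (≈365 days) ✗ → not eligible.
Paid Parental Leave — status seasonal ✓ (not excluded); service 136 days < 180 days ✗ → not eligible.
Backup Childcare — status seasonal ✓; service 136 days < 26 weeks (≈182 days) ✗ → not eligible.
Pension Scheme — status seasonal ✓; service 136 days < 6 months (≈180 days) ✗ → not eligible.
Annual Bonus Plan — status seasonal ✓ (not excluded); service 136 days ≥ 3 months (≈90 days) ✓; grade G8 ≥ G2 ✓ → eligible.

Annual Bonus Plan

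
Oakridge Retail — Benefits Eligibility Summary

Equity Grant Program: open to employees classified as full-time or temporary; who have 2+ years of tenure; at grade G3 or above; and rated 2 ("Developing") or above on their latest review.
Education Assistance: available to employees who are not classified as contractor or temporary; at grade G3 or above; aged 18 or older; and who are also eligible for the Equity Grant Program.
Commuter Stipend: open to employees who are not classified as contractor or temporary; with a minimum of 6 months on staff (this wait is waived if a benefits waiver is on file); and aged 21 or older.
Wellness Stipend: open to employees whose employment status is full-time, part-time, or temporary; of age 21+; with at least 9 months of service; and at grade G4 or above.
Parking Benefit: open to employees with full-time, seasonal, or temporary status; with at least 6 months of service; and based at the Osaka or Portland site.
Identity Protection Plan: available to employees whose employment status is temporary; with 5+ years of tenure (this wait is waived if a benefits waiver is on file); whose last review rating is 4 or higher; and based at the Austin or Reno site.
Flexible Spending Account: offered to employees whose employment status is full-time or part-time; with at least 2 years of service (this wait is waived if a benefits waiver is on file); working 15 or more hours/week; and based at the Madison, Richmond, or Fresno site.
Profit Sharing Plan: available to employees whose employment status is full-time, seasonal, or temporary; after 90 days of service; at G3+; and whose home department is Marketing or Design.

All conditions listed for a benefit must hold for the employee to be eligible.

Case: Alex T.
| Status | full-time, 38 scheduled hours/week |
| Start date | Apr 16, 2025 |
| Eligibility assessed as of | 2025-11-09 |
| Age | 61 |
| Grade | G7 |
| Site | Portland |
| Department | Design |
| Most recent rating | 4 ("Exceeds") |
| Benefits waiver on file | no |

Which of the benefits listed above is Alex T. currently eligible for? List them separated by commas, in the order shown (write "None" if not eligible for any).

Service from Apr 16, 2025 to 2025-11-09: 207 days.
Equity Grant Program — status full-time ✓; service 207 days < 2 years (≈730 days) ✗ → not eligible.
Education Assistance — status full-time ✓ (not excluded); grade G7 ≥ G3 ✓; age 61 ≥ 18 ✓; not eligible for Equity Grant Program ✗ → not eligible.
Commuter Stipend — status full-time ✓ (not excluded); no waiver, service 207 days ≥ 6 months (≈180 days) ✓; age 61 ≥ 21 ✓ → eligible.
Wellness Stipend — status full-time ✓; age 61 ≥ 21 ✓; service 207 days < 9 months (≈270 days) ✗ → not eligible.
Parking Benefit — status full-time ✓; service 207 days ≥ 6 months (≈180 days) ✓; site Portland ✓ → eligible.
Identity Protection Plan — status full-time ✗ (requires temporary) → not eligible.
Flexible Spending Account — status full-time ✓; no waiver, service 207 days < 2 years (≈730 days) ✗ → not eligible.
Profit Sharing Plan — status full-time ✓; service 207 days ≥ 90 days ✓; grade G7 ≥ G3 ✓; dept Design ✓ → eligible.

Commuter Stipend, Parking Benefit, Profit Sharing Plan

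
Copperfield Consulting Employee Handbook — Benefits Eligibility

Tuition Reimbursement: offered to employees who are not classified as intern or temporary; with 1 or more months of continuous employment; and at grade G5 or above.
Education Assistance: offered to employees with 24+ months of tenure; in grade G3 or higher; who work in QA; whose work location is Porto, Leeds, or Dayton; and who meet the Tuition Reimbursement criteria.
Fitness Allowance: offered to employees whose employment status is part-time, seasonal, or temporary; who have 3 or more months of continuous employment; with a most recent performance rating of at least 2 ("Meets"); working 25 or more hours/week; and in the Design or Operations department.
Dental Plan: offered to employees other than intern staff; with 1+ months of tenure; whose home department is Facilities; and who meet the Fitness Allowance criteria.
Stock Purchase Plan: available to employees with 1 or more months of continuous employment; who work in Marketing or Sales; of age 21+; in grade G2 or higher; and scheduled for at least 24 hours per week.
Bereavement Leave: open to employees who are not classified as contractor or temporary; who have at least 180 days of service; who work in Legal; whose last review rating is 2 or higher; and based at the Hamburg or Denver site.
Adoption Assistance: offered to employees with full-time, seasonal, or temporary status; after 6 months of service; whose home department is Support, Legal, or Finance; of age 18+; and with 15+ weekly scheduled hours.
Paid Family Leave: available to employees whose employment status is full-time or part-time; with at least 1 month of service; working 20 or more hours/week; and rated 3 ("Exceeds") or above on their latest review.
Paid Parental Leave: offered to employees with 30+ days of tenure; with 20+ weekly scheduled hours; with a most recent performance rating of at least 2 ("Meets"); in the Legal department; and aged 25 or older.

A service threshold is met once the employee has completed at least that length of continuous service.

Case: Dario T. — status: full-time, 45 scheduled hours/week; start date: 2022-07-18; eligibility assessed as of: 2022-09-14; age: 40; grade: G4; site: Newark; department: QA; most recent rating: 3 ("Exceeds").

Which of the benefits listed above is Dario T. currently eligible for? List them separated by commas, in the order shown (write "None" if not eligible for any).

Paid Family Leave

Service from 2022-07-18 to 2022-09-14: 58 days.
Tuition Reimbursement — status full-time ✓ (not excluded); service 58 days ≥ 1 month (≈30 days) ✓; grade G4 < G5 ✗ → not eligible.
Education Assistance — service 58 days < 24 months (≈720 days) ✗ → not eligible.
Fitness Allowance — status full-time ✗ (requires part-time, seasonal, or temporary) → not eligible.
Dental Plan — status full-time ✓ (not excluded); service 58 days ≥ 1 month (≈30 days) ✓; dept QA ✗ → not eligible.
Stock Purchase Plan — service 58 days ≥ 1 month (≈30 days) ✓; dept QA ✗ → not eligible.
Bereavement Leave — status full-time ✓ (not excluded); service 58 days < 180 days ✗ → not eligible.
Adoption Assistance — status full-time ✓; service 58 days < 6 months (≈180 days) ✗ → not eligible.
Paid Family Leave — status full-time ✓; service 58 days ≥ 1 month (≈30 days) ✓; 45 hrs/wk ≥ 20 ✓; rating 3 ≥ 3 ✓ → eligible.
Paid Parental Leave — service 58 days ≥ 30 days ✓; 45 hrs/wk ≥ 20 ✓; rating 3 ≥ 2 ✓; dept QA ✗ → not eligible.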